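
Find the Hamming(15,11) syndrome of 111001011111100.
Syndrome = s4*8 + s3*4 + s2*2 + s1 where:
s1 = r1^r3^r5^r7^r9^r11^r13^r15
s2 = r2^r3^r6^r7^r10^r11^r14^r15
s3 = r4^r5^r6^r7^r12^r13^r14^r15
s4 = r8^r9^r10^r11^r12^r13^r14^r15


s1=1, s2=1, s3=1, s4=0

Syndrome = 7 (error at position 7)


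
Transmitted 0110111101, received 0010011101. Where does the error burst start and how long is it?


XOR: 0100100000

Burst at position 1, length 4


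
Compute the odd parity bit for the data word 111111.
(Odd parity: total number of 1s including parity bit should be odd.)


Number of 1s in data: 6
Parity bit: 1

1


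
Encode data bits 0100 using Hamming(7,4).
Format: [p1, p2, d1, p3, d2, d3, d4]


Parity bits: p1=1, p2=0, p3=1

1001100


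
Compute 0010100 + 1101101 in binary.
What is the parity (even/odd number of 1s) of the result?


0010100 = 20
1101101 = 109
Sum = 129 = 10000001
1s count = 2

even parity (2 ones in 10000001)


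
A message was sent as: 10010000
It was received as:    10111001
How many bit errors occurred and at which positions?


XOR: 00101001

3 error(s) at position(s): 2, 4, 7


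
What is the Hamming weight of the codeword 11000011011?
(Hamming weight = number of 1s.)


Counting 1s in 11000011011

6


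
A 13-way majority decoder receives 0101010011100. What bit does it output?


Ones: 6 out of 13
Threshold: 7

0 (6/13 voted 1)


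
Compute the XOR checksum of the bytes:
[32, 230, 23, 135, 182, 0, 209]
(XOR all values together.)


XOR chain: 32 ^ 230 ^ 23 ^ 135 ^ 182 ^ 0 ^ 209 = 49

49


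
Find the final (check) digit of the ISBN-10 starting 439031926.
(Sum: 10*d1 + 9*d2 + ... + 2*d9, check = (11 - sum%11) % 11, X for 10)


Weighted sum: 216
216 mod 11 = 7

Check digit: 4


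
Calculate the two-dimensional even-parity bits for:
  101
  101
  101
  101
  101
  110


Row parities: 000000
Column parities: 011

Row P: 000000, Col P: 011, Corner: 0


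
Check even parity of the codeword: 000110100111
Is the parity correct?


Number of 1s: 6

Yes, parity is correct (6 ones)


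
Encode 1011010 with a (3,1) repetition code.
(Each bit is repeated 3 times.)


Each bit -> 3 copies

111000111111000111000


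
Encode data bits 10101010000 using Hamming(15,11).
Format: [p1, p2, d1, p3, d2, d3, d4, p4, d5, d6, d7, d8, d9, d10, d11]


Parity bits: p1=1, p2=1, p3=1, p4=0

111101001010000


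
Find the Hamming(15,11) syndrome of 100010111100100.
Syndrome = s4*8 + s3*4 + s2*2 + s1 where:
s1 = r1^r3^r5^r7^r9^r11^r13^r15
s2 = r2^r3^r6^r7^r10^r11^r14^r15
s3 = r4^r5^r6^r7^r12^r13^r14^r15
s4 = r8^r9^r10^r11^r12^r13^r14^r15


s1=1, s2=0, s3=1, s4=0

Syndrome = 5 (error at position 5)


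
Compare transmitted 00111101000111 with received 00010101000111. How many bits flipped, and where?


XOR: 00101000000000

2 error(s) at position(s): 2, 4


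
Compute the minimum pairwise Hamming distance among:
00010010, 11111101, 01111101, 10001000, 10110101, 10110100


Comparing all pairs, minimum distance: 1
Can detect 0 errors, correct 0 errors

1


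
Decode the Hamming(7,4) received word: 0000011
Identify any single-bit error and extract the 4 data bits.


Syndrome = 1: error at position 1

Data: 0011 (corrected bit 1)


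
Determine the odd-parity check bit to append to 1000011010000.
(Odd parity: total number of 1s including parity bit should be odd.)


Number of 1s in data: 4
Parity bit: 1

1


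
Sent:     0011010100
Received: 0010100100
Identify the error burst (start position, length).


XOR: 0001110000

Burst at position 3, length 3


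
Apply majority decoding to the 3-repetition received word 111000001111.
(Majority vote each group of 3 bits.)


Groups: 111, 000, 001, 111
Majority votes: 1001

1001


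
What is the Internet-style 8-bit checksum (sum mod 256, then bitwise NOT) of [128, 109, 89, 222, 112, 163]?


Sum = 823 mod 256 = 55
Complement = 200

200


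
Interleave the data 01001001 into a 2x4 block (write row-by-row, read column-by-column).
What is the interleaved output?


Matrix:
  0100
  1001
Read columns: 01100001

01100001


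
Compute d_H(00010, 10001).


XOR: 10011
Count of 1s: 3

3


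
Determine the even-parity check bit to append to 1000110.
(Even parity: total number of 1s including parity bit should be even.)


Number of 1s in data: 3
Parity bit: 1

1


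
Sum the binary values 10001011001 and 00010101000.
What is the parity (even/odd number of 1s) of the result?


10001011001 = 1113
00010101000 = 168
Sum = 1281 = 10100000001
1s count = 3

odd parity (3 ones in 10100000001)


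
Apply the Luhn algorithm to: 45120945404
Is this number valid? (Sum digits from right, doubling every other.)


Luhn sum = 32
32 mod 10 = 2

Invalid (Luhn sum mod 10 = 2)


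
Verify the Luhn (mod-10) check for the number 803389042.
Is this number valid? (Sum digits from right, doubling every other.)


Luhn sum = 44
44 mod 10 = 4

Invalid (Luhn sum mod 10 = 4)


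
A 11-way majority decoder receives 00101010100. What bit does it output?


Ones: 4 out of 11
Threshold: 6

0 (4/11 voted 1)


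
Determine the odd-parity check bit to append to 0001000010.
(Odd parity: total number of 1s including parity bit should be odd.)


Number of 1s in data: 2
Parity bit: 1

1


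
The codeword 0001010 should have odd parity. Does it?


Number of 1s: 2

No, parity error (2 ones)


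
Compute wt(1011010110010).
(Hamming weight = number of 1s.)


Counting 1s in 1011010110010

7


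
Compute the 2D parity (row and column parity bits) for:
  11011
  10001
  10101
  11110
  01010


Row parities: 00100
Column parities: 01011

Row P: 00100, Col P: 01011, Corner: 1


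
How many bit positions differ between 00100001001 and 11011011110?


XOR: 11111010111
Count of 1s: 9

9


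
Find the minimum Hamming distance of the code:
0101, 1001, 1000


Comparing all pairs, minimum distance: 1
Can detect 0 errors, correct 0 errors

1


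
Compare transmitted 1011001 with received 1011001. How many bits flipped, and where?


XOR: 0000000

0 errors (received matches sent)


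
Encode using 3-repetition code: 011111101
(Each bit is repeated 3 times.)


Each bit -> 3 copies

000111111111111111111000111


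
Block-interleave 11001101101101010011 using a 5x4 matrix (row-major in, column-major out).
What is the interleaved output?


Matrix:
  1100
  1101
  1011
  0101
  0011
Read columns: 11100110100010101111

11100110100010101111


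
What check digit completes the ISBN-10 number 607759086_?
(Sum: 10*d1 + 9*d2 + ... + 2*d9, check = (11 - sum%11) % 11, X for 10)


Weighted sum: 276
276 mod 11 = 1

Check digit: X


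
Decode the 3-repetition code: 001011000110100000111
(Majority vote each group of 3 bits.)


Groups: 001, 011, 000, 110, 100, 000, 111
Majority votes: 0101001

0101001


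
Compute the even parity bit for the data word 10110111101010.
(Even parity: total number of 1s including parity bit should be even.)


Number of 1s in data: 9
Parity bit: 1

1


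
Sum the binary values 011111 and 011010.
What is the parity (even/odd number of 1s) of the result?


011111 = 31
011010 = 26
Sum = 57 = 111001
1s count = 4

even parity (4 ones in 111001)


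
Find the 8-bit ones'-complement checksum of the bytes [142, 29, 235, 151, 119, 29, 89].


Sum = 794 mod 256 = 26
Complement = 229

229


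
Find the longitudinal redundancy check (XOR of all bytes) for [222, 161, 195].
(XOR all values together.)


XOR chain: 222 ^ 161 ^ 195 = 188

188


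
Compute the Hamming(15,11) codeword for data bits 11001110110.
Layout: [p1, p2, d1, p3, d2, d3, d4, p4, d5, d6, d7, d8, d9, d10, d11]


Parity bits: p1=1, p2=0, p3=1, p4=1

101110011110110


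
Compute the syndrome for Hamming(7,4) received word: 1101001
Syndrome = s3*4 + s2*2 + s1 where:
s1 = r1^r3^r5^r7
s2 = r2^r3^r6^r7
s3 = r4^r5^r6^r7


s1=0, s2=0, s3=0

Syndrome = 0 (no error)


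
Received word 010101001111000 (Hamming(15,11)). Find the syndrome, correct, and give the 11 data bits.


Syndrome = 4: error at position 4

Data: 00101111000 (corrected bit 4)


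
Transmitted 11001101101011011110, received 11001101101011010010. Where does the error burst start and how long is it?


XOR: 00000000000000001100

Burst at position 16, length 2


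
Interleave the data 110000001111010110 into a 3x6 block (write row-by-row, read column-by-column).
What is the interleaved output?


Matrix:
  110000
  001111
  010110
Read columns: 100101010011011010

100101010011011010


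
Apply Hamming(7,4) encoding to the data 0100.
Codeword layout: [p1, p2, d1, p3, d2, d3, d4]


Parity bits: p1=1, p2=0, p3=1

1001100


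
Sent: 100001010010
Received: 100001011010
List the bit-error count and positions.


XOR: 000000001000

1 error(s) at position(s): 8


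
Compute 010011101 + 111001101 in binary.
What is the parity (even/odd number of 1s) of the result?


010011101 = 157
111001101 = 461
Sum = 618 = 1001101010
1s count = 5

odd parity (5 ones in 1001101010)


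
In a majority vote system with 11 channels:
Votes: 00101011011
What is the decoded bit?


Ones: 6 out of 11
Threshold: 6

1 (6/11 voted 1)


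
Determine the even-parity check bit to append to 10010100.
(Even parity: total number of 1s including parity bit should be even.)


Number of 1s in data: 3
Parity bit: 1

1


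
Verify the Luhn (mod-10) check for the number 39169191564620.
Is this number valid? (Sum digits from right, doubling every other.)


Luhn sum = 68
68 mod 10 = 8

Invalid (Luhn sum mod 10 = 8)


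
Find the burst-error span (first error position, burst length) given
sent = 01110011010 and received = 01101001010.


XOR: 00011010000

Burst at position 3, length 4


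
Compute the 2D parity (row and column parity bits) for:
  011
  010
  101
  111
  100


Row parities: 01011
Column parities: 111

Row P: 01011, Col P: 111, Corner: 1


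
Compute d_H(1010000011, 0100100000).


XOR: 1110100011
Count of 1s: 6

6


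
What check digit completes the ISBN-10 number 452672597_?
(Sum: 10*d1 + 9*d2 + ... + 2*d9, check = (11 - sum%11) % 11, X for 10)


Weighted sum: 256
256 mod 11 = 3

Check digit: 8


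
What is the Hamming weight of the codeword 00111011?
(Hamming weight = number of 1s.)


Counting 1s in 00111011

5


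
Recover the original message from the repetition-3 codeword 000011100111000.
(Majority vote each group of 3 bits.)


Groups: 000, 011, 100, 111, 000
Majority votes: 01010

01010


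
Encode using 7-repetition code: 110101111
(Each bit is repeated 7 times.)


Each bit -> 7 copies

111111111111110000000111111100000001111111111111111111111111111


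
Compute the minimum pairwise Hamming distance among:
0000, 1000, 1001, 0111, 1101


Comparing all pairs, minimum distance: 1
Can detect 0 errors, correct 0 errors

1


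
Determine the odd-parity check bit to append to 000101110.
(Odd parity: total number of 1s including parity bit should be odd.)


Number of 1s in data: 4
Parity bit: 1

1


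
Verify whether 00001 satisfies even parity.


Number of 1s: 1

No, parity error (1 ones)


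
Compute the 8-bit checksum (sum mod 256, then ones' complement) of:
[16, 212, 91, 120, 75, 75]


Sum = 589 mod 256 = 77
Complement = 178

178


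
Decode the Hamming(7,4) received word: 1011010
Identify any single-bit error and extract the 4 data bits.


Syndrome = 0: no error detected

Data: 1010 (no errors)


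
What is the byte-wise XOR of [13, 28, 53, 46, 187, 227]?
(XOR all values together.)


XOR chain: 13 ^ 28 ^ 53 ^ 46 ^ 187 ^ 227 = 82

82


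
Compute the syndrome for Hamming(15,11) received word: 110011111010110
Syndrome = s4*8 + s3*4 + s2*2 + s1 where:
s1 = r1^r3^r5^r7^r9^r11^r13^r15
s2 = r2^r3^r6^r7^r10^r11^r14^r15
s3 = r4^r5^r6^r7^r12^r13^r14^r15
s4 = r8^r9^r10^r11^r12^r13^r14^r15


s1=0, s2=1, s3=1, s4=1

Syndrome = 14 (error at position 14)


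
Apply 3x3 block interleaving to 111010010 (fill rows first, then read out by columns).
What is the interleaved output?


Matrix:
  111
  010
  010
Read columns: 100111100

100111100


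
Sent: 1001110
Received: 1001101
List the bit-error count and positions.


XOR: 0000011

2 error(s) at position(s): 5, 6


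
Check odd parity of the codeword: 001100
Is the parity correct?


Number of 1s: 2

No, parity error (2 ones)


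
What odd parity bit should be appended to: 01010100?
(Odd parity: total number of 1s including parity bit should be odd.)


Number of 1s in data: 3
Parity bit: 0

0


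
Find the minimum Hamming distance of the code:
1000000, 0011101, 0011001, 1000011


Comparing all pairs, minimum distance: 1
Can detect 0 errors, correct 0 errors

1


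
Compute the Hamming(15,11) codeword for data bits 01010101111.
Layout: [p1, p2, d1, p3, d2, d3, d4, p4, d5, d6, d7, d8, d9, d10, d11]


Parity bits: p1=0, p2=0, p3=0, p4=1

000010110101111


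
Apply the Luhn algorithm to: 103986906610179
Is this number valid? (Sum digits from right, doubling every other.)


Luhn sum = 58
58 mod 10 = 8

Invalid (Luhn sum mod 10 = 8)


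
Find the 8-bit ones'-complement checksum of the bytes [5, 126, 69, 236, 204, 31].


Sum = 671 mod 256 = 159
Complement = 96

96


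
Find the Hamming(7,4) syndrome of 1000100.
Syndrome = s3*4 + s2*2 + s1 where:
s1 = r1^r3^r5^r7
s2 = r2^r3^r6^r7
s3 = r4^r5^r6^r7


s1=0, s2=0, s3=1

Syndrome = 4 (error at position 4)


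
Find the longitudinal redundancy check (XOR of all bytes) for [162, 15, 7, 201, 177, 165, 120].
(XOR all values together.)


XOR chain: 162 ^ 15 ^ 7 ^ 201 ^ 177 ^ 165 ^ 120 = 15

15


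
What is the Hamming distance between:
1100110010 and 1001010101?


XOR: 0101100111
Count of 1s: 6

6


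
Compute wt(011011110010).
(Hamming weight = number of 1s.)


Counting 1s in 011011110010

7


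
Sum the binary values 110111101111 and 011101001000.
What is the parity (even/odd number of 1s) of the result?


110111101111 = 3567
011101001000 = 1864
Sum = 5431 = 1010100110111
1s count = 8

even parity (8 ones in 1010100110111)


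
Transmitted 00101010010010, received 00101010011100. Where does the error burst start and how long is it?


XOR: 00000000001110

Burst at position 10, length 3


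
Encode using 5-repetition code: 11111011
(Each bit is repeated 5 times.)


Each bit -> 5 copies

1111111111111111111111111000001111111111


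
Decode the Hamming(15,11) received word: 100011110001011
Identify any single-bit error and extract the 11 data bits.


Syndrome = 0: no error detected

Data: 01110001011 (no errors)


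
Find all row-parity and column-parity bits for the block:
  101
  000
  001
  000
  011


Row parities: 00100
Column parities: 111

Row P: 00100, Col P: 111, Corner: 1


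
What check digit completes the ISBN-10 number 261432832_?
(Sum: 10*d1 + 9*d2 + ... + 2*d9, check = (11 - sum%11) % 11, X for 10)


Weighted sum: 183
183 mod 11 = 7

Check digit: 4


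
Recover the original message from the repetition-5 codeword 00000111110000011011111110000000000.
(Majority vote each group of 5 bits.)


Groups: 00000, 11111, 00000, 11011, 11111, 00000, 00000
Majority votes: 0101100

0101100


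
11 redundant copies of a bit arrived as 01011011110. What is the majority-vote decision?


Ones: 7 out of 11
Threshold: 6

1 (7/11 voted 1)


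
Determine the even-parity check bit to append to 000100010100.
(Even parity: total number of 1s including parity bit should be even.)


Number of 1s in data: 3
Parity bit: 1

1


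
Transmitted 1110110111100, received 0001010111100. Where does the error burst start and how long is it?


XOR: 1111100000000

Burst at position 0, length 5


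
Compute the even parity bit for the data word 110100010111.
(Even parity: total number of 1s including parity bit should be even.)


Number of 1s in data: 7
Parity bit: 1

1


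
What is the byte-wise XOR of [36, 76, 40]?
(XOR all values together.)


XOR chain: 36 ^ 76 ^ 40 = 64

64


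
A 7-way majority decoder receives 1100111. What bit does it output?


Ones: 5 out of 7
Threshold: 4

1 (5/7 voted 1)


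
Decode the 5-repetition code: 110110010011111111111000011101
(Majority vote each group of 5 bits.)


Groups: 11011, 00100, 11111, 11111, 10000, 11101
Majority votes: 101101

101101


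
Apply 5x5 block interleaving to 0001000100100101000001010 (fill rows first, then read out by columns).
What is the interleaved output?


Matrix:
  00010
  00100
  10010
  10000
  01010
Read columns: 0011000001010001010100000

0011000001010001010100000


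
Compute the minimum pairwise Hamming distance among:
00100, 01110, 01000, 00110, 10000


Comparing all pairs, minimum distance: 1
Can detect 0 errors, correct 0 errors

1


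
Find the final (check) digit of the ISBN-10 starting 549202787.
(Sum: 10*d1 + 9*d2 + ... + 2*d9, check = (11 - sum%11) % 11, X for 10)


Weighted sum: 248
248 mod 11 = 6

Check digit: 5


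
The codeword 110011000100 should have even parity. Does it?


Number of 1s: 5

No, parity error (5 ones)


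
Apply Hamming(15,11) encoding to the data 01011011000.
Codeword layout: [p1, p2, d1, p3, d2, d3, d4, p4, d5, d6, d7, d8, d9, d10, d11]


Parity bits: p1=0, p2=0, p3=1, p4=1

000110111011000


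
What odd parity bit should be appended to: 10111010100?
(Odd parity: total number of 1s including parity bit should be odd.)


Number of 1s in data: 6
Parity bit: 1

1


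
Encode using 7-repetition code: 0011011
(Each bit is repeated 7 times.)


Each bit -> 7 copies

0000000000000011111111111111000000011111111111111


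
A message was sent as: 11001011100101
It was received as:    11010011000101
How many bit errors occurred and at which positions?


XOR: 00011000100000

3 error(s) at position(s): 3, 4, 8


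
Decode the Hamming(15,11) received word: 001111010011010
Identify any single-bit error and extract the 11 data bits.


Syndrome = 5: error at position 5

Data: 10100011010 (corrected bit 5)


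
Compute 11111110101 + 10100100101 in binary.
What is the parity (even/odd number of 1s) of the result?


11111110101 = 2037
10100100101 = 1317
Sum = 3354 = 110100011010
1s count = 6

even parity (6 ones in 110100011010)


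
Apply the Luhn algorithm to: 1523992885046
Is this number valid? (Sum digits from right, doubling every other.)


Luhn sum = 60
60 mod 10 = 0

Valid (Luhn sum mod 10 = 0)


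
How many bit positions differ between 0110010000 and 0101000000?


XOR: 0011010000
Count of 1s: 3

3


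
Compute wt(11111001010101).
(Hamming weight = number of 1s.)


Counting 1s in 11111001010101

9


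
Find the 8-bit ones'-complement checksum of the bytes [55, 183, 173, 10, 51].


Sum = 472 mod 256 = 216
Complement = 39

39


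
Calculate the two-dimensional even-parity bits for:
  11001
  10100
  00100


Row parities: 101
Column parities: 01001

Row P: 101, Col P: 01001, Corner: 0


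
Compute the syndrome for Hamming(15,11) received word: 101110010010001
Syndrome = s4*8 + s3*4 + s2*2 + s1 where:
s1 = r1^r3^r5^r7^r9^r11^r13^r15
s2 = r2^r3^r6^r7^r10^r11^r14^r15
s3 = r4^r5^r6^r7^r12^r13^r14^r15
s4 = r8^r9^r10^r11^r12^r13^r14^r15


s1=1, s2=1, s3=1, s4=1

Syndrome = 15 (error at position 15)


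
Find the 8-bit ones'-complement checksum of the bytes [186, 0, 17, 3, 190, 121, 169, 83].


Sum = 769 mod 256 = 1
Complement = 254

254


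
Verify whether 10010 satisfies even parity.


Number of 1s: 2

Yes, parity is correct (2 ones)


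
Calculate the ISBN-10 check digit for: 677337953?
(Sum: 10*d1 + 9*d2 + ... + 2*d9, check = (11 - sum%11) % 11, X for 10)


Weighted sum: 310
310 mod 11 = 2

Check digit: 9


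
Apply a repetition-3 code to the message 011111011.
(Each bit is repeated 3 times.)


Each bit -> 3 copies

000111111111111111000111111


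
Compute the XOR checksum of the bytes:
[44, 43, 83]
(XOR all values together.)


XOR chain: 44 ^ 43 ^ 83 = 84

84


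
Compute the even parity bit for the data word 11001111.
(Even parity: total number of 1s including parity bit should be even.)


Number of 1s in data: 6
Parity bit: 0

0


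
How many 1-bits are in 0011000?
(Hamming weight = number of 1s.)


Counting 1s in 0011000

2


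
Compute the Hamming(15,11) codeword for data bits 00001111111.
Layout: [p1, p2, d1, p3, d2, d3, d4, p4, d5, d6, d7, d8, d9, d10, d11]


Parity bits: p1=0, p2=0, p3=0, p4=1

000000011111111


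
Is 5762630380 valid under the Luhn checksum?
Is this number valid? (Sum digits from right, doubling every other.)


Luhn sum = 29
29 mod 10 = 9

Invalid (Luhn sum mod 10 = 9)


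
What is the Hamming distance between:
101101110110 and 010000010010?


XOR: 111101100100
Count of 1s: 7

7


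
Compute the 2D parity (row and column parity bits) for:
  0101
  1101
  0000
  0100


Row parities: 0101
Column parities: 1100

Row P: 0101, Col P: 1100, Corner: 0


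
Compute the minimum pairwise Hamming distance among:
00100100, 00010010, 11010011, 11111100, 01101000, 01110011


Comparing all pairs, minimum distance: 2
Can detect 1 errors, correct 0 errors

2


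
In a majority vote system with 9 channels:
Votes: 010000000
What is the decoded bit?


Ones: 1 out of 9
Threshold: 5

0 (1/9 voted 1)


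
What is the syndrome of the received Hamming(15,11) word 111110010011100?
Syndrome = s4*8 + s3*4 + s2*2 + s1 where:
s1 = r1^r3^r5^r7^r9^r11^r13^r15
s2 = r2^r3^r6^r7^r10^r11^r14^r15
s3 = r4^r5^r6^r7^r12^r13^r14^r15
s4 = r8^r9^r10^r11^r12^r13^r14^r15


s1=1, s2=1, s3=0, s4=0

Syndrome = 3 (error at position 3)


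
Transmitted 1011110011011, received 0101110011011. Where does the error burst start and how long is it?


XOR: 1110000000000

Burst at position 0, length 3


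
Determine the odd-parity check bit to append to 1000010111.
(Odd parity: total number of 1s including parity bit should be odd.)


Number of 1s in data: 5
Parity bit: 0

0


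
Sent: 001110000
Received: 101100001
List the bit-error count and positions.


XOR: 100010001

3 error(s) at position(s): 0, 4, 8


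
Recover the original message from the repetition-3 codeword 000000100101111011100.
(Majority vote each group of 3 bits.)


Groups: 000, 000, 100, 101, 111, 011, 100
Majority votes: 0001110

0001110


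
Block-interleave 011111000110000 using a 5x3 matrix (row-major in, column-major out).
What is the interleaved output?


Matrix:
  011
  111
  000
  110
  000
Read columns: 010101101011000

010101101011000


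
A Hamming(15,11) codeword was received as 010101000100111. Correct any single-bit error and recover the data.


Syndrome = 6: error at position 6

Data: 00000100111 (corrected bit 6)


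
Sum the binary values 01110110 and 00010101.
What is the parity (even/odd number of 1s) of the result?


01110110 = 118
00010101 = 21
Sum = 139 = 10001011
1s count = 4

even parity (4 ones in 10001011)


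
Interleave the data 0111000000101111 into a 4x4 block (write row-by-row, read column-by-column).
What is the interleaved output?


Matrix:
  0111
  0000
  0010
  1111
Read columns: 0001100110111001

0001100110111001


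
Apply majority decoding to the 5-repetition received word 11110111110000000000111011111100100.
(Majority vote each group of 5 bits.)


Groups: 11110, 11111, 00000, 00000, 11101, 11111, 00100
Majority votes: 1100110

1100110


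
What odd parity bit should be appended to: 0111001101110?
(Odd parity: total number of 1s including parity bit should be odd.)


Number of 1s in data: 8
Parity bit: 1

1


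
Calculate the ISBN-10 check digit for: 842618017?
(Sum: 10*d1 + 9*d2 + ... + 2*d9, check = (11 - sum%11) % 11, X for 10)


Weighted sum: 237
237 mod 11 = 6

Check digit: 5


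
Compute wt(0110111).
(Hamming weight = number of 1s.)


Counting 1s in 0110111

5


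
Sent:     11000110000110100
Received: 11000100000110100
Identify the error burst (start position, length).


XOR: 00000010000000000

Burst at position 6, length 1


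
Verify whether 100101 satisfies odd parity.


Number of 1s: 3

Yes, parity is correct (3 ones)


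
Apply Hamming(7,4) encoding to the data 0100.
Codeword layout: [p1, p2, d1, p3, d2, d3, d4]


Parity bits: p1=1, p2=0, p3=1

1001100


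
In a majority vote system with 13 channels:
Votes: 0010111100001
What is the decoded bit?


Ones: 6 out of 13
Threshold: 7

0 (6/13 voted 1)


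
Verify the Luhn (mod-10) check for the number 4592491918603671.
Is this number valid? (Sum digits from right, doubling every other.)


Luhn sum = 83
83 mod 10 = 3

Invalid (Luhn sum mod 10 = 3)


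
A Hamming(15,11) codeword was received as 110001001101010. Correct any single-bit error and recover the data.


Syndrome = 4: error at position 4

Data: 00101101010 (corrected bit 4)


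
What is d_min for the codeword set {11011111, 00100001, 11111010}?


Comparing all pairs, minimum distance: 3
Can detect 2 errors, correct 1 errors

3


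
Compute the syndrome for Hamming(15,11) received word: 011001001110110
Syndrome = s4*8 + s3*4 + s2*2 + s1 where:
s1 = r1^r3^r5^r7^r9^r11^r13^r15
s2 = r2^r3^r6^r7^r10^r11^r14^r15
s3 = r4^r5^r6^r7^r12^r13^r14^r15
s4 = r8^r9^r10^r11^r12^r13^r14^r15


s1=0, s2=0, s3=1, s4=1

Syndrome = 12 (error at position 12)


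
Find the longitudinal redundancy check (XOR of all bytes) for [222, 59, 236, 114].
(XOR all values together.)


XOR chain: 222 ^ 59 ^ 236 ^ 114 = 123

123


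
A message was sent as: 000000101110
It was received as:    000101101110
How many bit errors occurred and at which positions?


XOR: 000101000000

2 error(s) at position(s): 3, 5


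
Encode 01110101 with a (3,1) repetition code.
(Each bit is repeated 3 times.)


Each bit -> 3 copies

000111111111000111000111


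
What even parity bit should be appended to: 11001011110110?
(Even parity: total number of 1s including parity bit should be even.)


Number of 1s in data: 9
Parity bit: 1

1


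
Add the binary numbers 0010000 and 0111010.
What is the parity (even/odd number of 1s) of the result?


0010000 = 16
0111010 = 58
Sum = 74 = 1001010
1s count = 3

odd parity (3 ones in 1001010)


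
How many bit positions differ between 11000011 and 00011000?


XOR: 11011011
Count of 1s: 6

6


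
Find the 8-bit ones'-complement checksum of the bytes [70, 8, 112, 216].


Sum = 406 mod 256 = 150
Complement = 105

105


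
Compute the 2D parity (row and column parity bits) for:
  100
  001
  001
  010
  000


Row parities: 11110
Column parities: 110

Row P: 11110, Col P: 110, Corner: 0


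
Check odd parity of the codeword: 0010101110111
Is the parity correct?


Number of 1s: 8

No, parity error (8 ones)


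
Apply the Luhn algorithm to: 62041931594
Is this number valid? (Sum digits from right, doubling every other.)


Luhn sum = 51
51 mod 10 = 1

Invalid (Luhn sum mod 10 = 1)


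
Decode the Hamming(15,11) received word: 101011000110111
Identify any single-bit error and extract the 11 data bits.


Syndrome = 12: error at position 12

Data: 11100111111 (corrected bit 12)


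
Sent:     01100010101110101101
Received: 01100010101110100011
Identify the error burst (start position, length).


XOR: 00000000000000001110

Burst at position 16, length 3


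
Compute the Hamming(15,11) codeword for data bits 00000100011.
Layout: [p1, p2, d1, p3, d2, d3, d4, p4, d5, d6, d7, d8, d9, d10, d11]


Parity bits: p1=1, p2=1, p3=0, p4=1

110000010100011


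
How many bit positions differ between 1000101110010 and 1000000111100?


XOR: 0000101001110
Count of 1s: 5

5


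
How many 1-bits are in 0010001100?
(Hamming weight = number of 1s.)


Counting 1s in 0010001100

3


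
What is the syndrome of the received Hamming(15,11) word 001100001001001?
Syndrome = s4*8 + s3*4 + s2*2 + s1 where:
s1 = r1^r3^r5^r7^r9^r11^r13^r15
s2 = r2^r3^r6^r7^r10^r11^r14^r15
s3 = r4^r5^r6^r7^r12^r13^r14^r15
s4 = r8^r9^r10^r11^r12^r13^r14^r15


s1=1, s2=0, s3=1, s4=1

Syndrome = 13 (error at position 13)


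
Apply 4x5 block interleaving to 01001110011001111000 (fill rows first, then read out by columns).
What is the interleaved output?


Matrix:
  01001
  11001
  10011
  11000
Read columns: 01111101000000101110

01111101000000101110


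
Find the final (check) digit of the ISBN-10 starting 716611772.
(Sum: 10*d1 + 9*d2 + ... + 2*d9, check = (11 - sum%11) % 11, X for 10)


Weighted sum: 233
233 mod 11 = 2

Check digit: 9


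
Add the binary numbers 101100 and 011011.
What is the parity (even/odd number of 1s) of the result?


101100 = 44
011011 = 27
Sum = 71 = 1000111
1s count = 4

even parity (4 ones in 1000111)


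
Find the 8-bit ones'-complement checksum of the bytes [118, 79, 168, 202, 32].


Sum = 599 mod 256 = 87
Complement = 168

168


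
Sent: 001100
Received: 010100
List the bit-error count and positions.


XOR: 011000

2 error(s) at position(s): 1, 2


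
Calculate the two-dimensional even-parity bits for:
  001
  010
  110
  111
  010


Row parities: 11011
Column parities: 000

Row P: 11011, Col P: 000, Corner: 0


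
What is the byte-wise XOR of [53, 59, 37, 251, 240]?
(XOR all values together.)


XOR chain: 53 ^ 59 ^ 37 ^ 251 ^ 240 = 32

32


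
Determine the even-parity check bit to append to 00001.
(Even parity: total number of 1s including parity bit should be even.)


Number of 1s in data: 1
Parity bit: 1

1


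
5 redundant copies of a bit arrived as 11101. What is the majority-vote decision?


Ones: 4 out of 5
Threshold: 3

1 (4/5 voted 1)


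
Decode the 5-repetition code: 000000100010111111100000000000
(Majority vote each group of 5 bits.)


Groups: 00000, 01000, 10111, 11110, 00000, 00000
Majority votes: 001100

001100


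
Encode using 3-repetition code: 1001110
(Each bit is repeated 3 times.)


Each bit -> 3 copies

111000000111111111000


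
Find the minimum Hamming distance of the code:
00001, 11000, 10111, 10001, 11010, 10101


Comparing all pairs, minimum distance: 1
Can detect 0 errors, correct 0 errors

1


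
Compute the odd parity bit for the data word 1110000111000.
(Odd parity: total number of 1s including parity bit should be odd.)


Number of 1s in data: 6
Parity bit: 1

1


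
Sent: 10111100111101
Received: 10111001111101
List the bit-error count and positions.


XOR: 00000101000000

2 error(s) at position(s): 5, 7


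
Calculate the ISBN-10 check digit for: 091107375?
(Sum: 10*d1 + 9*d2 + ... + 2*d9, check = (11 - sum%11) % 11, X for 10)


Weighted sum: 174
174 mod 11 = 9

Check digit: 2


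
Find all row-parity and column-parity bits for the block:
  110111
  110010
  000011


Row parities: 110
Column parities: 000110

Row P: 110, Col P: 000110, Corner: 0


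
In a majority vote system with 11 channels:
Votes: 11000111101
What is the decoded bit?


Ones: 7 out of 11
Threshold: 6

1 (7/11 voted 1)


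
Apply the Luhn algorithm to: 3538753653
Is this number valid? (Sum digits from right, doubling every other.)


Luhn sum = 51
51 mod 10 = 1

Invalid (Luhn sum mod 10 = 1)


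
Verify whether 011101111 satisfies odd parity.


Number of 1s: 7

Yes, parity is correct (7 ones)


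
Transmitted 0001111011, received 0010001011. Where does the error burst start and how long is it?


XOR: 0011110000

Burst at position 2, length 4


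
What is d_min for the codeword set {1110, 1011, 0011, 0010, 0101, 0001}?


Comparing all pairs, minimum distance: 1
Can detect 0 errors, correct 0 errors

1


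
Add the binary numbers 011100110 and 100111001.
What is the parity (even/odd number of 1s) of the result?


011100110 = 230
100111001 = 313
Sum = 543 = 1000011111
1s count = 6

even parity (6 ones in 1000011111)


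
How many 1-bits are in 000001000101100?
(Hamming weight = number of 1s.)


Counting 1s in 000001000101100

4


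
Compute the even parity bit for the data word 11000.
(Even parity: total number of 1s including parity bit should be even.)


Number of 1s in data: 2
Parity bit: 0

0


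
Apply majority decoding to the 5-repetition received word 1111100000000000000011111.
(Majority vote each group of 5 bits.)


Groups: 11111, 00000, 00000, 00000, 11111
Majority votes: 10001

10001


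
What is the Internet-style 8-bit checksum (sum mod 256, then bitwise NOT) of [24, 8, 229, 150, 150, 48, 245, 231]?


Sum = 1085 mod 256 = 61
Complement = 194

194


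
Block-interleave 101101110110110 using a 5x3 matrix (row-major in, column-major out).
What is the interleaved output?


Matrix:
  101
  101
  110
  110
  110
Read columns: 111110011111000

111110011111000


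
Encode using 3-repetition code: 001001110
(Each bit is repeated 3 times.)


Each bit -> 3 copies

000000111000000111111111000


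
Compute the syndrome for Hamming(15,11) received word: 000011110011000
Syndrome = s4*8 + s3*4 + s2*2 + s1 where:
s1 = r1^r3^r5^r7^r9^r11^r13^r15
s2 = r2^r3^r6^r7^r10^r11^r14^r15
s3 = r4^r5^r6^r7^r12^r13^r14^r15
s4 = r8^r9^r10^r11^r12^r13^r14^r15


s1=1, s2=1, s3=0, s4=1

Syndrome = 11 (error at position 11)


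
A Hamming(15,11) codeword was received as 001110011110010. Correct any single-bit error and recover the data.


Syndrome = 12: error at position 12

Data: 11001111010 (corrected bit 12)


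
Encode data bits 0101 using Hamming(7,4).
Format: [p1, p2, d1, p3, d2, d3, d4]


Parity bits: p1=0, p2=1, p3=0

0100101


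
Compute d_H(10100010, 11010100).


XOR: 01110110
Count of 1s: 5

5


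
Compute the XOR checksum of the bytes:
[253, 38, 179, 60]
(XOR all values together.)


XOR chain: 253 ^ 38 ^ 179 ^ 60 = 84

84


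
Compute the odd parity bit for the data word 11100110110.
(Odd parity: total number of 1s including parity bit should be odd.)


Number of 1s in data: 7
Parity bit: 0

0


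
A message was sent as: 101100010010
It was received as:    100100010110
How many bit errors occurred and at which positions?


XOR: 001000000100

2 error(s) at position(s): 2, 9


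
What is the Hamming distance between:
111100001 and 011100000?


XOR: 100000001
Count of 1s: 2

2


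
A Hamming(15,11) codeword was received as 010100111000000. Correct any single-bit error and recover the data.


Syndrome = 0: no error detected

Data: 00011000000 (no errors)


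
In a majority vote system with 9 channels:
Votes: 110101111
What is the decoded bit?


Ones: 7 out of 9
Threshold: 5

1 (7/9 voted 1)


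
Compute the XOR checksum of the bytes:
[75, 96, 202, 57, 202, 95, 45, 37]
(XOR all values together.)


XOR chain: 75 ^ 96 ^ 202 ^ 57 ^ 202 ^ 95 ^ 45 ^ 37 = 69

69


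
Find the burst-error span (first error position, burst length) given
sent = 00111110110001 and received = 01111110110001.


XOR: 01000000000000

Burst at position 1, length 1


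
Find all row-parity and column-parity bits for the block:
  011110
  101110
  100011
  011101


Row parities: 0010
Column parities: 001110

Row P: 0010, Col P: 001110, Corner: 1


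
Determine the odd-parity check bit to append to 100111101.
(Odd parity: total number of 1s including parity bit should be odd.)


Number of 1s in data: 6
Parity bit: 1

1


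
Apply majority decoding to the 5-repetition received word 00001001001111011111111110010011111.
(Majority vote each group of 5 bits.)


Groups: 00001, 00100, 11110, 11111, 11111, 00100, 11111
Majority votes: 0011101

0011101


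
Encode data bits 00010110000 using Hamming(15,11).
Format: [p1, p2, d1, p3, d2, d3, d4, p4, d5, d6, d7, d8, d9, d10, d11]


Parity bits: p1=0, p2=1, p3=1, p4=0

010100100110000


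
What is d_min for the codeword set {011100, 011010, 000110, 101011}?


Comparing all pairs, minimum distance: 2
Can detect 1 errors, correct 0 errors

2


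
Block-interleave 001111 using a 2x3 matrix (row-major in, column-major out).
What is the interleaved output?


Matrix:
  001
  111
Read columns: 010111

010111


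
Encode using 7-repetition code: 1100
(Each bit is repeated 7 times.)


Each bit -> 7 copies

1111111111111100000000000000


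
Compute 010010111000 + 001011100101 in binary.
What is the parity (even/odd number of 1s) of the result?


010010111000 = 1208
001011100101 = 741
Sum = 1949 = 11110011101
1s count = 8

even parity (8 ones in 11110011101)


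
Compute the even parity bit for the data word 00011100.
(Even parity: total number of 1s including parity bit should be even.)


Number of 1s in data: 3
Parity bit: 1

1


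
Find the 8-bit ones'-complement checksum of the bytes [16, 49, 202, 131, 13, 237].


Sum = 648 mod 256 = 136
Complement = 119

119


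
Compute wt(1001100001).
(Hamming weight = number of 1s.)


Counting 1s in 1001100001

4


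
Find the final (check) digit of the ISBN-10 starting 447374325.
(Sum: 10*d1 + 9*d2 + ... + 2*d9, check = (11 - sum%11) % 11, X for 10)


Weighted sum: 243
243 mod 11 = 1

Check digit: X


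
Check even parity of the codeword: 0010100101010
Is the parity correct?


Number of 1s: 5

No, parity error (5 ones)


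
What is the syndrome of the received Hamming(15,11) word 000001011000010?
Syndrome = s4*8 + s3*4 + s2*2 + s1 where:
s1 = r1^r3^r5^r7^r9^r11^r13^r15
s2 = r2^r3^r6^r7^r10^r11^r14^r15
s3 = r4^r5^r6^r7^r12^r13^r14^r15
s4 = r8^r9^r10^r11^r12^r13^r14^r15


s1=1, s2=0, s3=0, s4=1

Syndrome = 9 (error at position 9)


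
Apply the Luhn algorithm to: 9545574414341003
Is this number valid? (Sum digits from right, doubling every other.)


Luhn sum = 68
68 mod 10 = 8

Invalid (Luhn sum mod 10 = 8)


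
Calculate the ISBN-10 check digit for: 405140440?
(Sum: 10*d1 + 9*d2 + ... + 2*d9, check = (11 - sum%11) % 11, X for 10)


Weighted sum: 139
139 mod 11 = 7

Check digit: 4


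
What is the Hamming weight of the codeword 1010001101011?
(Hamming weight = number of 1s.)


Counting 1s in 1010001101011

7


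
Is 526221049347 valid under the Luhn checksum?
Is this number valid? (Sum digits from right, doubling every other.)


Luhn sum = 44
44 mod 10 = 4

Invalid (Luhn sum mod 10 = 4)


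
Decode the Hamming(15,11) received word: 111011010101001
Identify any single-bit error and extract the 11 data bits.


Syndrome = 2: error at position 2

Data: 11100101001 (corrected bit 2)


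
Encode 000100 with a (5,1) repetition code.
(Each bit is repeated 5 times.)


Each bit -> 5 copies

000000000000000111110000000000


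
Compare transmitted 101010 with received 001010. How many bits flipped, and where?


XOR: 100000

1 error(s) at position(s): 0


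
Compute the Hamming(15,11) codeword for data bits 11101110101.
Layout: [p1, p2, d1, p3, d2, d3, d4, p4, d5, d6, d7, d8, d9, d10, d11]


Parity bits: p1=0, p2=1, p3=0, p4=1

011011011110101


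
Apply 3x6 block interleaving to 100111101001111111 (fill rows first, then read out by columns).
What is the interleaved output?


Matrix:
  100111
  101001
  111111
Read columns: 111001011101101111

111001011101101111


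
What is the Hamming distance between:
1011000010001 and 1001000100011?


XOR: 0010000110010
Count of 1s: 4

4


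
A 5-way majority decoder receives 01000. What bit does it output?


Ones: 1 out of 5
Threshold: 3

0 (1/5 voted 1)


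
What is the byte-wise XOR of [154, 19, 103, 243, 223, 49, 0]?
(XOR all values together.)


XOR chain: 154 ^ 19 ^ 103 ^ 243 ^ 223 ^ 49 ^ 0 = 243

243
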